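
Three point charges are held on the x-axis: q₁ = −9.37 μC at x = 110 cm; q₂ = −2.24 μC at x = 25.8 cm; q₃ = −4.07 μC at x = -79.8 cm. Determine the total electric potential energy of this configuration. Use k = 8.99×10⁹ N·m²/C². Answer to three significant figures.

The assembly work is the sum of pairwise potential energies, U = Σ_{i<j} kqᵢqⱼ/rᵢⱼ.
Pair separations: r₁₂ = 0.842 m, r₁₃ = 1.90 m, r₂₃ = 1.06 m.
U = (0.224) + (0.181) + (0.0776) = 0.482 J.

0.482 J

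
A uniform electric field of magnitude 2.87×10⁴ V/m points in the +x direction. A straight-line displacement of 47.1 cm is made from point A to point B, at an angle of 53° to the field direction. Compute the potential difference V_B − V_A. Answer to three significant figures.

Only the component of displacement along E changes the potential: ΔV = −E·d·cosθ.
ΔV = −(2.87×10⁴ V/m)(0.471 m)cos53° = -8140 V.

-8140 V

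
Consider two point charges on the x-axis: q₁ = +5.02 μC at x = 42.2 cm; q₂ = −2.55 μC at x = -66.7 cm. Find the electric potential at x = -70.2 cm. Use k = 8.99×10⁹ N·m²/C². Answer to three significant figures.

-6.15×10⁵ V

The total potential is the scalar sum of each charge's contribution, V = Σ kqᵢ/rᵢ.
Distances from the field point to each charge: r₁ = 1.12 m, r₂ = 0.0350 m.
V = k[(5.02×10⁻⁶)/(1.12) + (-2.55×10⁻⁶)/(0.0350)] = -6.15×10⁵ V.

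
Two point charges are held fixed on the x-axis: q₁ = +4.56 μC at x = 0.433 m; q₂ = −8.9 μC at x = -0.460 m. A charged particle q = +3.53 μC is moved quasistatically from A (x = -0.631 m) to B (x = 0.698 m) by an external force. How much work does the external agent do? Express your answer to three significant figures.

For quasistatic motion the external work equals the change in potential energy: W_ext = qΔV = q(V_B − V_A).
At A: distances to the source charges are 1.06 m, 0.171 m; V_A = Σ kqᵢ/rᵢ = -4.29×10⁵ V.
At B: distances to the source charges are 0.265 m, 1.16 m; V_B = Σ kqᵢ/rᵢ = 8.56×10⁴ V.
ΔV = V_B − V_A = 5.15×10⁵ V.
W_ext = qΔV = (3.53×10⁻⁶ C)(5.15×10⁵ V) = 1.82 J.

1.82 J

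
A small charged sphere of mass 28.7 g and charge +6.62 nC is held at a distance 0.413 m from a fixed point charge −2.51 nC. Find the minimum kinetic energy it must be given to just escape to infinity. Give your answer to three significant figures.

To just escape, total mechanical energy must reach zero at infinity: ½mv²_min + U = 0, so ½mv²_min = −U = |kQq|/r.
|U| = |kQq|/r = (8.99×10⁹ N·m²/C²)(2.51×10⁻⁹)(6.62×10⁻⁹)/(0.413) = 3.62×10⁻⁷ J.

3.62×10⁻⁷ J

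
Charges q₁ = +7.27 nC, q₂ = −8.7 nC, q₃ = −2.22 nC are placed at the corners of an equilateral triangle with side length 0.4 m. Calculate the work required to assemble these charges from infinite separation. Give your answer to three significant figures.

-1.35×10⁻⁶ J

The work to assemble the configuration equals its total potential energy, U = Σ kqᵢqⱼ/rᵢⱼ over all pairs.
All three pair separations equal the side length, 0.400 m.
U = (-1.42×10⁻⁶) + (-3.63×10⁻⁷) + (4.34×10⁻⁷) = -1.35×10⁻⁶ J.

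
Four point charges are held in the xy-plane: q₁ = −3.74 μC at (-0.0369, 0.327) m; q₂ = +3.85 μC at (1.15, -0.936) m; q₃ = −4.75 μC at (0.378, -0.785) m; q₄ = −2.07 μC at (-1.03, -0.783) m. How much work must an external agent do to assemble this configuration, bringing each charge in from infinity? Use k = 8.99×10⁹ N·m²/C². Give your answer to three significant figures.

The assembly work is the sum of pairwise potential energies, U = Σ_{i<j} kqᵢqⱼ/rᵢⱼ.
Pair separations: r₁₂ = 1.73 m, r₁₃ = 1.19 m, r₁₄ = 1.49 m, r₂₃ = 0.787 m, r₂₄ = 2.19 m, r₃₄ = 1.41 m.
Summing all 6 pair terms gives U = -0.0724 J.

-0.0724 J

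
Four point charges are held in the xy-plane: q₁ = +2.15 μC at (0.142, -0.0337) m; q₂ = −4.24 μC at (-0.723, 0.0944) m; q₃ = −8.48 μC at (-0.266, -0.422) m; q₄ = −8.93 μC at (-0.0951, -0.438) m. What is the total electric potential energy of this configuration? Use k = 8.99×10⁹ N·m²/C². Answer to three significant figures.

4.10 J

The work to assemble the configuration equals its total potential energy, U = Σ kqᵢqⱼ/rᵢⱼ over all pairs.
Pair separations: r₁₂ = 0.874 m, r₁₃ = 0.563 m, r₁₄ = 0.469 m, r₂₃ = 0.690 m, r₂₄ = 0.823 m, r₃₄ = 0.172 m.
Summing all 6 pair terms gives U = 4.10 J.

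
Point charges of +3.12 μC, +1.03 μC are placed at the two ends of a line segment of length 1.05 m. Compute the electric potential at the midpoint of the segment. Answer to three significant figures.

7.11×10⁴ V

Electric potential is a scalar, so the contributions from each charge add algebraically: V = Σ kqᵢ/rᵢ.
Each charge is 0.525 m from the midpoint.
V = k[(3.12×10⁻⁶)/(0.525) + (1.03×10⁻⁶)/(0.525)] = 7.11×10⁴ V.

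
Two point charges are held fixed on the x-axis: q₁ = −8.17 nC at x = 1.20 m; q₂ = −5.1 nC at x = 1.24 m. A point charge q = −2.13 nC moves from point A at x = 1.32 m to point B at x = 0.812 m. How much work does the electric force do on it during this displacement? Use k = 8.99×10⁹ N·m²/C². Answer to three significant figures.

1.89×10⁻⁶ J

The work done by the electric force is W_field = −ΔU = −q(V_B − V_A) = q(V_A − V_B).
At A: distances to the source charges are 0.120 m, 0.0800 m; V_A = Σ kqᵢ/rᵢ = -1190 V.
At B: distances to the source charges are 0.388 m, 0.428 m; V_B = Σ kqᵢ/rᵢ = -296 V.
ΔV = V_B − V_A = 889 V.
W_field = −qΔV = −(-2.13×10⁻⁹ C)(889 V) = 1.89×10⁻⁶ J.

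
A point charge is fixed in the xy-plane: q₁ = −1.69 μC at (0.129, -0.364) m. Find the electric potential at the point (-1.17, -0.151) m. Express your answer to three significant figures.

-1.15×10⁴ V

The total potential is the scalar sum of each charge's contribution, V = Σ kqᵢ/rᵢ.
Distances from the field point to each charge: r₁ = 1.32 m.
V = k[(-1.69×10⁻⁶)/(1.32)] = -1.15×10⁴ V.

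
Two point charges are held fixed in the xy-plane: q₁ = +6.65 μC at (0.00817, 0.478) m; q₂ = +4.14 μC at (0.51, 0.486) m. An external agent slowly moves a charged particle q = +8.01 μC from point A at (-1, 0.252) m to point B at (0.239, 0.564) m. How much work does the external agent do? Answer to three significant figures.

For quasistatic motion the external work equals the change in potential energy: W_ext = qΔV = q(V_B − V_A).
At A: distances to the source charges are 1.03 m, 1.53 m; V_A = Σ kqᵢ/rᵢ = 8.22×10⁴ V.
At B: distances to the source charges are 0.246 m, 0.282 m; V_B = Σ kqᵢ/rᵢ = 3.75×10⁵ V.
ΔV = V_B − V_A = 2.92×10⁵ V.
W_ext = qΔV = (8.01×10⁻⁶ C)(2.92×10⁵ V) = 2.34 J.

2.34 J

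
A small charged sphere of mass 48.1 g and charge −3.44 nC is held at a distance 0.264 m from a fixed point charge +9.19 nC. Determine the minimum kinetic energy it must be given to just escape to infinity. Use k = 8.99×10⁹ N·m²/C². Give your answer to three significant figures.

To just escape, total mechanical energy must reach zero at infinity: ½mv²_min + U = 0, so ½mv²_min = −U = |kQq|/r.
|U| = |kQq|/r = (8.99×10⁹ N·m²/C²)(9.19×10⁻⁹)(3.44×10⁻⁹)/(0.264) = 1.08×10⁻⁶ J.

1.08×10⁻⁶ J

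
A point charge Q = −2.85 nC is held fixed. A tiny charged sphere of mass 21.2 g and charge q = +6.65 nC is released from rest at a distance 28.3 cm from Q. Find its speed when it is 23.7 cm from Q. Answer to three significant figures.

3.32×10⁻³ m/s

Only the electrostatic force acts, so mechanical energy is conserved: ½mv² = U₁ − U₂ = kQq(1/r₁ − 1/r₂).
U₁ − U₂ = (8.99×10⁹ N·m²/C²)(-2.85×10⁻⁹ C)(6.65×10⁻⁹ C)(1/0.283 − 1/0.237) = 1.17×10⁻⁷ J.
v = √(2·1.17×10⁻⁷/0.0212) = 3.32×10⁻³ m/s.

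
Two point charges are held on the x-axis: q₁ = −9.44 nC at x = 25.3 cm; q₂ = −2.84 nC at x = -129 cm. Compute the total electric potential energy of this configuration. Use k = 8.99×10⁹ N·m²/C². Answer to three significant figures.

The work to assemble the configuration equals its total potential energy, U = Σ kqᵢqⱼ/rᵢⱼ over all pairs.
Pair separations: r₁₂ = 1.54 m.
U = (1.56×10⁻⁷) = 1.56×10⁻⁷ J.

1.56×10⁻⁷ J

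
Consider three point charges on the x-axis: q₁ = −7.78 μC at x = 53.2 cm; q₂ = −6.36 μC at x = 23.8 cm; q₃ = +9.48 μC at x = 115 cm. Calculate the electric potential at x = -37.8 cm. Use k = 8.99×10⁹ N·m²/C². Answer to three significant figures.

The total potential is the scalar sum of each charge's contribution, V = Σ kqᵢ/rᵢ.
Distances from the field point to each charge: r₁ = 0.910 m, r₂ = 0.616 m, r₃ = 1.53 m.
V = k[(-7.78×10⁻⁶)/(0.910) + (-6.36×10⁻⁶)/(0.616) + (9.48×10⁻⁶)/(1.53)] = -1.14×10⁵ V.

-1.14×10⁵ V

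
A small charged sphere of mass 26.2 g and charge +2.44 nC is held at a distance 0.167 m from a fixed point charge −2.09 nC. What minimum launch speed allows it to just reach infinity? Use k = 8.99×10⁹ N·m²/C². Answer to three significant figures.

4.58×10⁻³ m/s

To just escape, total mechanical energy must reach zero at infinity: ½mv²_min + U = 0, so ½mv²_min = −U = |kQq|/r.
|U| = |kQq|/r = (8.99×10⁹ N·m²/C²)(2.09×10⁻⁹)(2.44×10⁻⁹)/(0.167) = 2.75×10⁻⁷ J.
v_min = √(2|U|/m) = √(2·2.75×10⁻⁷/0.0262) = 4.58×10⁻³ m/s.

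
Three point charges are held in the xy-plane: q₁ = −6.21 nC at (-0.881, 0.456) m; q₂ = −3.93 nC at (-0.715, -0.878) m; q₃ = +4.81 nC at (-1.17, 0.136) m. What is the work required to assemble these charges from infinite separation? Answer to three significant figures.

The assembly work is the sum of pairwise potential energies, U = Σ_{i<j} kqᵢqⱼ/rᵢⱼ.
Pair separations: r₁₂ = 1.34 m, r₁₃ = 0.431 m, r₂₃ = 1.11 m.
U = (1.63×10⁻⁷) + (-6.23×10⁻⁷) + (-1.53×10⁻⁷) = -6.12×10⁻⁷ J.

-6.12×10⁻⁷ J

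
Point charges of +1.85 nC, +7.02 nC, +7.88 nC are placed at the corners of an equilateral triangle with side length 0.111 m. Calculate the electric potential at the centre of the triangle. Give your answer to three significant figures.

2350 V

The total potential is the scalar sum of each charge's contribution, V = Σ kqᵢ/rᵢ.
The distance from each vertex to the centroid is a/√3 = 0.0641 m.
V = k[(1.85×10⁻⁹)/(0.0641) + (7.02×10⁻⁹)/(0.0641) + (7.88×10⁻⁹)/(0.0641)] = 2350 V.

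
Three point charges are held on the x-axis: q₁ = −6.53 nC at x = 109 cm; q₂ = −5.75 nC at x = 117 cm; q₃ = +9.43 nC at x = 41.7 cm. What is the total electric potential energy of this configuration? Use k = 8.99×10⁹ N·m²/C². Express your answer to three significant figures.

The assembly work is the sum of pairwise potential energies, U = Σ_{i<j} kqᵢqⱼ/rᵢⱼ.
Pair separations: r₁₂ = 0.0800 m, r₁₃ = 0.673 m, r₂₃ = 0.753 m.
U = (4.22×10⁻⁶) + (-8.23×10⁻⁷) + (-6.47×10⁻⁷) = 2.75×10⁻⁶ J.

2.75×10⁻⁶ J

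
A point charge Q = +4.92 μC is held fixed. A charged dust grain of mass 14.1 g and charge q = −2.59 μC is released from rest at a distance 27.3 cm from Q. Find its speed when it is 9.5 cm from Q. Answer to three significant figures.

Only the electrostatic force acts, so mechanical energy is conserved: ½mv² = U₁ − U₂ = kQq(1/r₁ − 1/r₂).
U₁ − U₂ = (8.99×10⁹ N·m²/C²)(4.92×10⁻⁶ C)(-2.59×10⁻⁶ C)(1/0.273 − 1/0.0950) = 0.786 J.
v = √(2·0.786/0.0141) = 10.6 m/s.

10.6 m/s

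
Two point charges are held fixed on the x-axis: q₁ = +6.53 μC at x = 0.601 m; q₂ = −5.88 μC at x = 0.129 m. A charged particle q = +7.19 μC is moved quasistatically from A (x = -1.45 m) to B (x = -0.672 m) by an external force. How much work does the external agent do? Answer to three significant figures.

For quasistatic motion the external work equals the change in potential energy: W_ext = qΔV = q(V_B − V_A).
At A: distances to the source charges are 2.05 m, 1.58 m; V_A = Σ kqᵢ/rᵢ = -4860 V.
At B: distances to the source charges are 1.27 m, 0.801 m; V_B = Σ kqᵢ/rᵢ = -1.99×10⁴ V.
ΔV = V_B − V_A = -1.50×10⁴ V.
W_ext = qΔV = (7.19×10⁻⁶ C)(-1.50×10⁴ V) = -0.108 J.

-0.108 J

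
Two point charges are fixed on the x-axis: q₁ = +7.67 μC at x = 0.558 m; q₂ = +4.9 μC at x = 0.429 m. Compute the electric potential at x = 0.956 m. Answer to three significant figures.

2.57×10⁵ V

Electric potential is a scalar, so the contributions from each charge add algebraically: V = Σ kqᵢ/rᵢ.
Distances from the field point to each charge: r₁ = 0.398 m, r₂ = 0.527 m.
V = k[(7.67×10⁻⁶)/(0.398) + (4.90×10⁻⁶)/(0.527)] = 2.57×10⁵ V.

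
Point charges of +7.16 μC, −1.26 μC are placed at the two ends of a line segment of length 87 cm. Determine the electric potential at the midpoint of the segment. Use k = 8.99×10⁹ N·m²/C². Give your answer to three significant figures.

Electric potential is a scalar, so the contributions from each charge add algebraically: V = Σ kqᵢ/rᵢ.
Each charge is 0.435 m from the midpoint.
V = k[(7.16×10⁻⁶)/(0.435) + (-1.26×10⁻⁶)/(0.435)] = 1.22×10⁵ V.

1.22×10⁵ V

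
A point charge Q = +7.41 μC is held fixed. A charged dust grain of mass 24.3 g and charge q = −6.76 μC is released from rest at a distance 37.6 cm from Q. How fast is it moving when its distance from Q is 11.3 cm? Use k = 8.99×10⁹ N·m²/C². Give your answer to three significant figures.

Only the electrostatic force acts, so mechanical energy is conserved: ½mv² = U₁ − U₂ = kQq(1/r₁ − 1/r₂).
U₁ − U₂ = (8.99×10⁹ N·m²/C²)(7.41×10⁻⁶ C)(-6.76×10⁻⁶ C)(1/0.376 − 1/0.113) = 2.79 J.
v = √(2·2.79/0.0243) = 15.1 m/s.

15.1 m/s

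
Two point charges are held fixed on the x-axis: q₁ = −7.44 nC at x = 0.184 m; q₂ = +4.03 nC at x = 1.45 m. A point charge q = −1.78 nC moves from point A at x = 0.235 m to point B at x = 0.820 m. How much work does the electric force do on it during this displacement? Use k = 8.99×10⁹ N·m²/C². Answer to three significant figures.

2.20×10⁻⁶ J

The work done by the electric force is W_field = −ΔU = −q(V_B − V_A) = q(V_A − V_B).
At A: distances to the source charges are 0.0510 m, 1.21 m; V_A = Σ kqᵢ/rᵢ = -1280 V.
At B: distances to the source charges are 0.636 m, 0.630 m; V_B = Σ kqᵢ/rᵢ = -47.7 V.
ΔV = V_B − V_A = 1230 V.
W_field = −qΔV = −(-1.78×10⁻⁹ C)(1230 V) = 2.20×10⁻⁶ J.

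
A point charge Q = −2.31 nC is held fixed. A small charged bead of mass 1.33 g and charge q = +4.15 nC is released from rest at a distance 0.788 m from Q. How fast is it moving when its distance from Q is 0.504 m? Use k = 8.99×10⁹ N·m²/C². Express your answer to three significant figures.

Only the electrostatic force acts, so mechanical energy is conserved: ½mv² = U₁ − U₂ = kQq(1/r₁ − 1/r₂).
U₁ − U₂ = (8.99×10⁹ N·m²/C²)(-2.31×10⁻⁹ C)(4.15×10⁻⁹ C)(1/0.788 − 1/0.504) = 6.16×10⁻⁸ J.
v = √(2·6.16×10⁻⁸/1.33×10⁻³) = 9.63×10⁻³ m/s.

9.63×10⁻³ m/s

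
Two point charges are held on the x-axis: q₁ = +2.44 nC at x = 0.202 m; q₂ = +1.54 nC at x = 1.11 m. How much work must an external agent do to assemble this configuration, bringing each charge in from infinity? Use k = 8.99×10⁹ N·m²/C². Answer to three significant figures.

3.72×10⁻⁸ J

The assembly work is the sum of pairwise potential energies, U = Σ_{i<j} kqᵢqⱼ/rᵢⱼ.
Pair separations: r₁₂ = 0.908 m.
U = (3.72×10⁻⁸) = 3.72×10⁻⁸ J.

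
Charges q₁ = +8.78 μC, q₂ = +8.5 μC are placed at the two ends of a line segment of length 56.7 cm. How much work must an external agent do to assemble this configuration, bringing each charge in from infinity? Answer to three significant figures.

The assembly work is the sum of pairwise potential energies, U = Σ_{i<j} kqᵢqⱼ/rᵢⱼ.
The separation is r = 0.567 m.
U = (1.18) = 1.18 J.

1.18 J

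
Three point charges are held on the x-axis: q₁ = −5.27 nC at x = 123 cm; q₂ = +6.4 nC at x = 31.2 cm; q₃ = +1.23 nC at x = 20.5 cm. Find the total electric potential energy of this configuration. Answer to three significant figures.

The work to assemble the configuration equals its total potential energy, U = Σ kqᵢqⱼ/rᵢⱼ over all pairs.
Pair separations: r₁₂ = 0.918 m, r₁₃ = 1.02 m, r₂₃ = 0.107 m.
U = (-3.30×10⁻⁷) + (-5.69×10⁻⁸) + (6.61×10⁻⁷) = 2.74×10⁻⁷ J.

2.74×10⁻⁷ J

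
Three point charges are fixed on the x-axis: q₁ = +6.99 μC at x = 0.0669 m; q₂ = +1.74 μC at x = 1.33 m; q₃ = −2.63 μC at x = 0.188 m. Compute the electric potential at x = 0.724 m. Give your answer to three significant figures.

7.73×10⁴ V

Electric potential is a scalar, so the contributions from each charge add algebraically: V = Σ kqᵢ/rᵢ.
Distances from the field point to each charge: r₁ = 0.657 m, r₂ = 0.606 m, r₃ = 0.536 m.
V = k[(6.99×10⁻⁶)/(0.657) + (1.74×10⁻⁶)/(0.606) + (-2.63×10⁻⁶)/(0.536)] = 7.73×10⁴ V.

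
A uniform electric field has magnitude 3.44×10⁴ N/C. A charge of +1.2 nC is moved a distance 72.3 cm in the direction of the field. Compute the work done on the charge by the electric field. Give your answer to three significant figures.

The potential change for a displacement 72.3 cm in the direction of the field is ΔV = −Ed = -2.49×10⁴ V.
W_field = −qΔV = 2.98×10⁻⁵ J.

2.98×10⁻⁵ J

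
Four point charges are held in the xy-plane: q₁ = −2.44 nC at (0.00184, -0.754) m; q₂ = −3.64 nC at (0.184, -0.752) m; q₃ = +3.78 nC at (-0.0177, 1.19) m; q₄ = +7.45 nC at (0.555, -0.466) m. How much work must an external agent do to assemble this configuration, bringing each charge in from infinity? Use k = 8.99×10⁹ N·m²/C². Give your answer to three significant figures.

The assembly work is the sum of pairwise potential energies, U = Σ_{i<j} kqᵢqⱼ/rᵢⱼ.
Pair separations: r₁₂ = 0.182 m, r₁₃ = 1.94 m, r₁₄ = 0.624 m, r₂₃ = 1.95 m, r₂₄ = 0.468 m, r₃₄ = 1.75 m.
Summing all 6 pair terms gives U = -3.06×10⁻⁷ J.

-3.06×10⁻⁷ J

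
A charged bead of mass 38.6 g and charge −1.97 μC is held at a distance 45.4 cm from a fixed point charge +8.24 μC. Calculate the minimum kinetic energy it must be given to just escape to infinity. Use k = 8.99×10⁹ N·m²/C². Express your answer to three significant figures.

To just escape, total mechanical energy must reach zero at infinity: ½mv²_min + U = 0, so ½mv²_min = −U = |kQq|/r.
|U| = |kQq|/r = (8.99×10⁹ N·m²/C²)(8.24×10⁻⁶)(1.97×10⁻⁶)/(0.454) = 0.321 J.

0.321 J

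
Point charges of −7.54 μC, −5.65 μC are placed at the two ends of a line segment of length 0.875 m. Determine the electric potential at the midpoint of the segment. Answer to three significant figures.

Electric potential is a scalar, so the contributions from each charge add algebraically: V = Σ kqᵢ/rᵢ.
Each charge is 0.438 m from the midpoint.
V = k[(-7.54×10⁻⁶)/(0.438) + (-5.65×10⁻⁶)/(0.438)] = -2.71×10⁵ V.

-2.71×10⁵ V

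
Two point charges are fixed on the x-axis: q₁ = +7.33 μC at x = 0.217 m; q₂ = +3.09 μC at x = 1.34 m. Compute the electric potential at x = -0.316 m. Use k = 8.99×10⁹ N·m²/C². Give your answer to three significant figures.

1.40×10⁵ V

The total potential is the scalar sum of each charge's contribution, V = Σ kqᵢ/rᵢ.
Distances from the field point to each charge: r₁ = 0.533 m, r₂ = 1.66 m.
V = k[(7.33×10⁻⁶)/(0.533) + (3.09×10⁻⁶)/(1.66)] = 1.40×10⁵ V.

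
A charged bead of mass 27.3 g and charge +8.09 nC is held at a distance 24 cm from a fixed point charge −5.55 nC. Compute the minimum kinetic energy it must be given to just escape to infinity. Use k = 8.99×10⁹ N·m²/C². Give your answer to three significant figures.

To just escape, total mechanical energy must reach zero at infinity: ½mv²_min + U = 0, so ½mv²_min = −U = |kQq|/r.
|U| = |kQq|/r = (8.99×10⁹ N·m²/C²)(5.55×10⁻⁹)(8.09×10⁻⁹)/(0.240) = 1.68×10⁻⁶ J.

1.68×10⁻⁶ J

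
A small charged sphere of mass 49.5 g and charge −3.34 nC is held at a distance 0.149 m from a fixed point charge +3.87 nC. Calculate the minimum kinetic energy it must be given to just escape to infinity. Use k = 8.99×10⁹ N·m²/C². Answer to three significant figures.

To just escape, total mechanical energy must reach zero at infinity: ½mv²_min + U = 0, so ½mv²_min = −U = |kQq|/r.
|U| = |kQq|/r = (8.99×10⁹ N·m²/C²)(3.87×10⁻⁹)(3.34×10⁻⁹)/(0.149) = 7.80×10⁻⁷ J.

7.80×10⁻⁷ J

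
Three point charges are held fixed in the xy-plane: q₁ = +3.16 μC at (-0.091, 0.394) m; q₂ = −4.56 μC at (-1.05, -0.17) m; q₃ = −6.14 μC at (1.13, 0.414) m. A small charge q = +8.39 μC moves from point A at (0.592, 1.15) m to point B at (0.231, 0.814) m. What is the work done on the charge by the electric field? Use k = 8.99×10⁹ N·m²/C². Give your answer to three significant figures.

The work done by the electric force is W_field = −ΔU = −q(V_B − V_A) = q(V_A − V_B).
At A: distances to the source charges are 1.02 m, 2.11 m, 0.912 m; V_A = Σ kqᵢ/rᵢ = -5.21×10⁴ V.
At B: distances to the source charges are 0.529 m, 1.62 m, 0.984 m; V_B = Σ kqᵢ/rᵢ = -2.78×10⁴ V.
ΔV = V_B − V_A = 2.43×10⁴ V.
W_field = −qΔV = −(8.39×10⁻⁶ C)(2.43×10⁴ V) = -0.204 J.

-0.204 J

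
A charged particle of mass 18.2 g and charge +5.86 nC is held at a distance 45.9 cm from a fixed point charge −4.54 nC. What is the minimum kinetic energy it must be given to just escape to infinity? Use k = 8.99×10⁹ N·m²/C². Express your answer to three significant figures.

5.21×10⁻⁷ J

To just escape, total mechanical energy must reach zero at infinity: ½mv²_min + U = 0, so ½mv²_min = −U = |kQq|/r.
|U| = |kQq|/r = (8.99×10⁹ N·m²/C²)(4.54×10⁻⁹)(5.86×10⁻⁹)/(0.459) = 5.21×10⁻⁷ J.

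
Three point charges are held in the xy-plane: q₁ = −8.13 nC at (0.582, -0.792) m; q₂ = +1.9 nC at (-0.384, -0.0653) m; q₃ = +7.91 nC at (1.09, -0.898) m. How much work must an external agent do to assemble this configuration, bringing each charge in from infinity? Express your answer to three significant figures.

-1.15×10⁻⁶ J

The assembly work is the sum of pairwise potential energies, U = Σ_{i<j} kqᵢqⱼ/rᵢⱼ.
Pair separations: r₁₂ = 1.21 m, r₁₃ = 0.519 m, r₂₃ = 1.69 m.
U = (-1.15×10⁻⁷) + (-1.11×10⁻⁶) + (7.98×10⁻⁸) = -1.15×10⁻⁶ J.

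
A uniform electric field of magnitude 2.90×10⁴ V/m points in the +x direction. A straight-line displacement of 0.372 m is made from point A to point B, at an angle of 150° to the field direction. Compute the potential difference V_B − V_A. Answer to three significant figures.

Only the component of displacement along E changes the potential: ΔV = −E·d·cosθ.
ΔV = −(2.90×10⁴ V/m)(0.372 m)cos150° = 9340 V.

9340 V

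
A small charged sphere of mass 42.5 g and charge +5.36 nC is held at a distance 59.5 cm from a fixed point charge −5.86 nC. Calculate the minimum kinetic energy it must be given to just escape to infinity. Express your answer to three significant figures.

4.75×10⁻⁷ J

To just escape, total mechanical energy must reach zero at infinity: ½mv²_min + U = 0, so ½mv²_min = −U = |kQq|/r.
|U| = |kQq|/r = (8.99×10⁹ N·m²/C²)(5.86×10⁻⁹)(5.36×10⁻⁹)/(0.595) = 4.75×10⁻⁷ J.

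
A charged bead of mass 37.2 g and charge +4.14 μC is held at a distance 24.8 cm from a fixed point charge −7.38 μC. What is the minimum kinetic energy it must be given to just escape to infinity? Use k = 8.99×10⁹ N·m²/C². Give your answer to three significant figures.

1.11 J

To just escape, total mechanical energy must reach zero at infinity: ½mv²_min + U = 0, so ½mv²_min = −U = |kQq|/r.
|U| = |kQq|/r = (8.99×10⁹ N·m²/C²)(7.38×10⁻⁶)(4.14×10⁻⁶)/(0.248) = 1.11 J.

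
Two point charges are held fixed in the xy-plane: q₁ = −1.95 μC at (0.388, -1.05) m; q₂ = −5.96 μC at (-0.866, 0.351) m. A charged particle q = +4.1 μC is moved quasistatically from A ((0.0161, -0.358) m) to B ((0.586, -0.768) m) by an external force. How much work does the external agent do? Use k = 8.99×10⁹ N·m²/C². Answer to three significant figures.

-0.0428 J

For quasistatic motion the external work equals the change in potential energy: W_ext = qΔV = q(V_B − V_A).
At A: distances to the source charges are 0.786 m, 1.13 m; V_A = Σ kqᵢ/rᵢ = -6.97×10⁴ V.
At B: distances to the source charges are 0.345 m, 1.83 m; V_B = Σ kqᵢ/rᵢ = -8.01×10⁴ V.
ΔV = V_B − V_A = -1.04×10⁴ V.
W_ext = qΔV = (4.10×10⁻⁶ C)(-1.04×10⁴ V) = -0.0428 J.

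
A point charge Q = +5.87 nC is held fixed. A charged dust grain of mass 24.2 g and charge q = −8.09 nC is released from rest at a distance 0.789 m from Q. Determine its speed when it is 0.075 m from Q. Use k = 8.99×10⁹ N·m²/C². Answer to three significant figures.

0.0206 m/s

Only the electrostatic force acts, so mechanical energy is conserved: ½mv² = U₁ − U₂ = kQq(1/r₁ − 1/r₂).
U₁ − U₂ = (8.99×10⁹ N·m²/C²)(5.87×10⁻⁹ C)(-8.09×10⁻⁹ C)(1/0.789 − 1/0.0750) = 5.15×10⁻⁶ J.
v = √(2·5.15×10⁻⁶/0.0242) = 0.0206 m/s.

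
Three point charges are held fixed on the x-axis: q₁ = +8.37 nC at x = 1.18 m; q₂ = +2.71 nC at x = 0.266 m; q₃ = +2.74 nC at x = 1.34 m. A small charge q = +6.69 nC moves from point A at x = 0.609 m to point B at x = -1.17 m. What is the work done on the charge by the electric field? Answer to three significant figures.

1.19×10⁻⁶ J

The work done by the electric force is W_field = −ΔU = −q(V_B − V_A) = q(V_A − V_B).
At A: distances to the source charges are 0.571 m, 0.343 m, 0.731 m; V_A = Σ kqᵢ/rᵢ = 237 V.
At B: distances to the source charges are 2.35 m, 1.44 m, 2.51 m; V_B = Σ kqᵢ/rᵢ = 58.8 V.
ΔV = V_B − V_A = -178 V.
W_field = −qΔV = −(6.69×10⁻⁹ C)(-178 V) = 1.19×10⁻⁶ J.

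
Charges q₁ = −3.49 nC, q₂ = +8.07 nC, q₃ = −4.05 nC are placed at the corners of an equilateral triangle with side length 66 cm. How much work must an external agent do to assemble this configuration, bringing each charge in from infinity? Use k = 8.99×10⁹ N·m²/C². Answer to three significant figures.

The work to assemble the configuration equals its total potential energy, U = Σ kqᵢqⱼ/rᵢⱼ over all pairs.
All three pair separations equal the side length, 0.660 m.
U = (-3.84×10⁻⁷) + (1.93×10⁻⁷) + (-4.45×10⁻⁷) = -6.36×10⁻⁷ J.

-6.36×10⁻⁷ J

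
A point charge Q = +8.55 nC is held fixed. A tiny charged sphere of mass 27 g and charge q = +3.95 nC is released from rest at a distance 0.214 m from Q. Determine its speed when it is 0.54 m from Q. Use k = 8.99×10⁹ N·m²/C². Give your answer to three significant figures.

Only the electrostatic force acts, so mechanical energy is conserved: ½mv² = U₁ − U₂ = kQq(1/r₁ − 1/r₂).
U₁ − U₂ = (8.99×10⁹ N·m²/C²)(8.55×10⁻⁹ C)(3.95×10⁻⁹ C)(1/0.214 − 1/0.540) = 8.57×10⁻⁷ J.
v = √(2·8.57×10⁻⁷/0.0270) = 7.97×10⁻³ m/s.

7.97×10⁻³ m/s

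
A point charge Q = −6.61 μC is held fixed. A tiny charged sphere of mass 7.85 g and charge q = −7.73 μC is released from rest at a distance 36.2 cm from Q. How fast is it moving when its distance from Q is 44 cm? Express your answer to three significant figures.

Only the electrostatic force acts, so mechanical energy is conserved: ½mv² = U₁ − U₂ = kQq(1/r₁ − 1/r₂).
U₁ − U₂ = (8.99×10⁹ N·m²/C²)(-6.61×10⁻⁶ C)(-7.73×10⁻⁶ C)(1/0.362 − 1/0.440) = 0.225 J.
v = √(2·0.225/7.85×10⁻³) = 7.57 m/s.

7.57 m/s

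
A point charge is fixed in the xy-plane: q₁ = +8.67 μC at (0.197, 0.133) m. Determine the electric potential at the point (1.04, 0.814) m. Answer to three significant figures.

Electric potential is a scalar, so the contributions from each charge add algebraically: V = Σ kqᵢ/rᵢ.
Distances from the field point to each charge: r₁ = 1.08 m.
V = k[(8.67×10⁻⁶)/(1.08)] = 7.19×10⁴ V.

7.19×10⁴ V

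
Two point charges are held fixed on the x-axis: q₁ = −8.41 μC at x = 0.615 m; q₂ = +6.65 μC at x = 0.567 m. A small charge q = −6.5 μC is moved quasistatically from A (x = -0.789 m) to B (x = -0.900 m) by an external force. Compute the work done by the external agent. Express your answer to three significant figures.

For quasistatic motion the external work equals the change in potential energy: W_ext = qΔV = q(V_B − V_A).
At A: distances to the source charges are 1.40 m, 1.36 m; V_A = Σ kqᵢ/rᵢ = -9760 V.
At B: distances to the source charges are 1.52 m, 1.47 m; V_B = Σ kqᵢ/rᵢ = -9150 V.
ΔV = V_B − V_A = 610 V.
W_ext = qΔV = (-6.50×10⁻⁶ C)(610 V) = -3.96×10⁻³ J.

-3.96×10⁻³ J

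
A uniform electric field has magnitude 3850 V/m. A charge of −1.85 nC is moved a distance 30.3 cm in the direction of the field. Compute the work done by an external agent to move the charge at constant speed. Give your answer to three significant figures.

The potential change for a displacement 30.3 cm in the direction of the field is ΔV = −Ed = -1170 V.
W_ext = qΔV = 2.16×10⁻⁶ J.

2.16×10⁻⁶ J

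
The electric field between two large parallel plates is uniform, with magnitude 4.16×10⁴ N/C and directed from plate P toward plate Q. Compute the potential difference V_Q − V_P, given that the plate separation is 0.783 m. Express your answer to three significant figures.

-3.26×10⁴ V

In a uniform field, potential decreases in the direction of E: ΔV = −E·d for a displacement d parallel to E.
Going from P to Q is a displacement of 0.783 m along the field, so V_Q − V_P = −Ed = -3.26×10⁴ V.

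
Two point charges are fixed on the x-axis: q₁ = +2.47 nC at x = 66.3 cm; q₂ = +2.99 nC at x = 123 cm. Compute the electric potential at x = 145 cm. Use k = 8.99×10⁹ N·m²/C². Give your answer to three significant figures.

Electric potential is a scalar, so the contributions from each charge add algebraically: V = Σ kqᵢ/rᵢ.
Distances from the field point to each charge: r₁ = 0.787 m, r₂ = 0.220 m.
V = k[(2.47×10⁻⁹)/(0.787) + (2.99×10⁻⁹)/(0.220)] = 150 V.

150 V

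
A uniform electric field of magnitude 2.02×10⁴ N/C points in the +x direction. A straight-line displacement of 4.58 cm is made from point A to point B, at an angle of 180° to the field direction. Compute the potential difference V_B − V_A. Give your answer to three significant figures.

925 V

Only the component of displacement along E changes the potential: ΔV = −E·d·cosθ.
ΔV = −(2.02×10⁴ V/m)(0.0458 m)cos180° = 925 V.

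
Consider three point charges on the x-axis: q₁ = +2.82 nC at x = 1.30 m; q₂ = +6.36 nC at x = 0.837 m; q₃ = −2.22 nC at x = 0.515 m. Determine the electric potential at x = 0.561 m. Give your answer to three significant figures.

The total potential is the scalar sum of each charge's contribution, V = Σ kqᵢ/rᵢ.
Distances from the field point to each charge: r₁ = 0.739 m, r₂ = 0.276 m, r₃ = 0.0460 m.
V = k[(2.82×10⁻⁹)/(0.739) + (6.36×10⁻⁹)/(0.276) + (-2.22×10⁻⁹)/(0.0460)] = -192 V.

-192 V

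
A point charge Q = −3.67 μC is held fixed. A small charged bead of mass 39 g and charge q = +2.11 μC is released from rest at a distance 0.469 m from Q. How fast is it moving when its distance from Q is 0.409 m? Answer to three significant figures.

Only the electrostatic force acts, so mechanical energy is conserved: ½mv² = U₁ − U₂ = kQq(1/r₁ − 1/r₂).
U₁ − U₂ = (8.99×10⁹ N·m²/C²)(-3.67×10⁻⁶ C)(2.11×10⁻⁶ C)(1/0.469 − 1/0.409) = 0.0218 J.
v = √(2·0.0218/0.0390) = 1.06 m/s.

1.06 m/s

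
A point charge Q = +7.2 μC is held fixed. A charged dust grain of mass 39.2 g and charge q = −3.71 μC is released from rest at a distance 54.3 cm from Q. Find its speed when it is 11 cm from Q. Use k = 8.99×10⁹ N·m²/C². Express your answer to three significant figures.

9.42 m/s

Only the electrostatic force acts, so mechanical energy is conserved: ½mv² = U₁ − U₂ = kQq(1/r₁ − 1/r₂).
U₁ − U₂ = (8.99×10⁹ N·m²/C²)(7.20×10⁻⁶ C)(-3.71×10⁻⁶ C)(1/0.543 − 1/0.110) = 1.74 J.
v = √(2·1.74/0.0392) = 9.42 m/s.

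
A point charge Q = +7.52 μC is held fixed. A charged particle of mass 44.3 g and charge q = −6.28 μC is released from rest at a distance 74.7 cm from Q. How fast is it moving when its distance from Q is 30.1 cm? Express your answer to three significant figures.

6.17 m/s

Only the electrostatic force acts, so mechanical energy is conserved: ½mv² = U₁ − U₂ = kQq(1/r₁ − 1/r₂).
U₁ − U₂ = (8.99×10⁹ N·m²/C²)(7.52×10⁻⁶ C)(-6.28×10⁻⁶ C)(1/0.747 − 1/0.301) = 0.842 J.
v = √(2·0.842/0.0443) = 6.17 m/s.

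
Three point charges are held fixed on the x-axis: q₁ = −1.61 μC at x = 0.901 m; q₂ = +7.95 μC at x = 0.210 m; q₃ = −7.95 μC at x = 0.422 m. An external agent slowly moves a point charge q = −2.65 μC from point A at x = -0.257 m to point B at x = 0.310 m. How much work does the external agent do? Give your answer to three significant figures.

For quasistatic motion the external work equals the change in potential energy: W_ext = qΔV = q(V_B − V_A).
At A: distances to the source charges are 1.16 m, 0.467 m, 0.679 m; V_A = Σ kqᵢ/rᵢ = 3.53×10⁴ V.
At B: distances to the source charges are 0.591 m, 0.100 m, 0.112 m; V_B = Σ kqᵢ/rᵢ = 5.21×10⁴ V.
ΔV = V_B − V_A = 1.68×10⁴ V.
W_ext = qΔV = (-2.65×10⁻⁶ C)(1.68×10⁴ V) = -0.0445 J.

-0.0445 J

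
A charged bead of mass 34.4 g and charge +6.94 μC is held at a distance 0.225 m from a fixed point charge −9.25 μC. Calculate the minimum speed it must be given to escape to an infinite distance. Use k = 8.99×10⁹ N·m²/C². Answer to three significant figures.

12.2 m/s

To just escape, total mechanical energy must reach zero at infinity: ½mv²_min + U = 0, so ½mv²_min = −U = |kQq|/r.
|U| = |kQq|/r = (8.99×10⁹ N·m²/C²)(9.25×10⁻⁶)(6.94×10⁻⁶)/(0.225) = 2.56 J.
v_min = √(2|U|/m) = √(2·2.56/0.0344) = 12.2 m/s.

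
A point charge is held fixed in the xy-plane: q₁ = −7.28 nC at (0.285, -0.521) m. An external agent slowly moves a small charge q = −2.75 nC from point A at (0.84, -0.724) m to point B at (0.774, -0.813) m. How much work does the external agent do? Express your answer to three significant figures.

1.14×10⁻⁸ J

For quasistatic motion the external work equals the change in potential energy: W_ext = qΔV = q(V_B − V_A).
At A: distance to the source charge is 0.591 m; V_A = kq₁/r = -111 V.
At B: distance to the source charge is 0.570 m; V_B = kq₁/r = -115 V.
ΔV = V_B − V_A = -4.16 V.
W_ext = qΔV = (-2.75×10⁻⁹ C)(-4.16 V) = 1.14×10⁻⁸ J.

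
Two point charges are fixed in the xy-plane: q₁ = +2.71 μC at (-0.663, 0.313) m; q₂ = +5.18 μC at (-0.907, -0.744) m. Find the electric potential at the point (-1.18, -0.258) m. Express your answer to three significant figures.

1.15×10⁵ V

The total potential is the scalar sum of each charge's contribution, V = Σ kqᵢ/rᵢ.
Distances from the field point to each charge: r₁ = 0.770 m, r₂ = 0.557 m.
V = k[(2.71×10⁻⁶)/(0.770) + (5.18×10⁻⁶)/(0.557)] = 1.15×10⁵ V.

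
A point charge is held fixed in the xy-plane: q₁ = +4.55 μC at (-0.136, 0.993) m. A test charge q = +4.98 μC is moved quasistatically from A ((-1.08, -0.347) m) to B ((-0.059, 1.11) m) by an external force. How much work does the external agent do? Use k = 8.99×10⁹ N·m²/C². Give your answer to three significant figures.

1.33 J

For quasistatic motion the external work equals the change in potential energy: W_ext = qΔV = q(V_B − V_A).
At A: distance to the source charge is 1.64 m; V_A = kq₁/r = 2.50×10⁴ V.
At B: distance to the source charge is 0.140 m; V_B = kq₁/r = 2.92×10⁵ V.
ΔV = V_B − V_A = 2.67×10⁵ V.
W_ext = qΔV = (4.98×10⁻⁶ C)(2.67×10⁵ V) = 1.33 J.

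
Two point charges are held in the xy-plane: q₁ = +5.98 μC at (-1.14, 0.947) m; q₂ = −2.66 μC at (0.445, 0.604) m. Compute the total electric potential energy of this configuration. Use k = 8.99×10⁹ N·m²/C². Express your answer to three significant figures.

The assembly work is the sum of pairwise potential energies, U = Σ_{i<j} kqᵢqⱼ/rᵢⱼ.
Pair separations: r₁₂ = 1.62 m.
U = (-0.0882) = -0.0882 J.

-0.0882 J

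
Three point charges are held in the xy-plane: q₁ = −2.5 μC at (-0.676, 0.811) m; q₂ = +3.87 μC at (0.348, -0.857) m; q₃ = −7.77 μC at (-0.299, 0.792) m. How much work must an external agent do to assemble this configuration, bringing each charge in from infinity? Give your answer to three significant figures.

0.266 J

The assembly work is the sum of pairwise potential energies, U = Σ_{i<j} kqᵢqⱼ/rᵢⱼ.
Pair separations: r₁₂ = 1.96 m, r₁₃ = 0.377 m, r₂₃ = 1.77 m.
U = (-0.0444) + (0.463) + (-0.153) = 0.266 J.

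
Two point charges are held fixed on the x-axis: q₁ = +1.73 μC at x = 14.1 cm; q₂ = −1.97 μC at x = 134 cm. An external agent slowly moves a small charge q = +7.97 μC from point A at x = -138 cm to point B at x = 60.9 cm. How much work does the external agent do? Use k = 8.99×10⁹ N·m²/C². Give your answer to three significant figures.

For quasistatic motion the external work equals the change in potential energy: W_ext = qΔV = q(V_B − V_A).
At A: distances to the source charges are 1.52 m, 2.72 m; V_A = Σ kqᵢ/rᵢ = 3710 V.
At B: distances to the source charges are 0.468 m, 0.731 m; V_B = Σ kqᵢ/rᵢ = 9000 V.
ΔV = V_B − V_A = 5290 V.
W_ext = qΔV = (7.97×10⁻⁶ C)(5290 V) = 0.0422 J.

0.0422 J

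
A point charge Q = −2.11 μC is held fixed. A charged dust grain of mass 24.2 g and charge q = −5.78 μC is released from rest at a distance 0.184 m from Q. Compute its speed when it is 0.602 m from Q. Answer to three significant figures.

5.85 m/s

Only the electrostatic force acts, so mechanical energy is conserved: ½mv² = U₁ − U₂ = kQq(1/r₁ − 1/r₂).
U₁ − U₂ = (8.99×10⁹ N·m²/C²)(-2.11×10⁻⁶ C)(-5.78×10⁻⁶ C)(1/0.184 − 1/0.602) = 0.414 J.
v = √(2·0.414/0.0242) = 5.85 m/s.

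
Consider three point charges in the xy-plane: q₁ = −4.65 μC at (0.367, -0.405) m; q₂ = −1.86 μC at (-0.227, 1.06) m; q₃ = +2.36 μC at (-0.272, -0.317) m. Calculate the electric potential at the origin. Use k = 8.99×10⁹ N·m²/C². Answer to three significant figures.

-4.11×10⁴ V

Electric potential is a scalar, so the contributions from each charge add algebraically: V = Σ kqᵢ/rᵢ.
Distances from the field point to each charge: r₁ = 0.547 m, r₂ = 1.08 m, r₃ = 0.418 m.
V = k[(-4.65×10⁻⁶)/(0.547) + (-1.86×10⁻⁶)/(1.08) + (2.36×10⁻⁶)/(0.418)] = -4.11×10⁴ V.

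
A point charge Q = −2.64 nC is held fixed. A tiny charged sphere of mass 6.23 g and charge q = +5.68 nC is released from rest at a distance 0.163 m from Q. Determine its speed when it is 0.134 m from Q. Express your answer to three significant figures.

Only the electrostatic force acts, so mechanical energy is conserved: ½mv² = U₁ − U₂ = kQq(1/r₁ − 1/r₂).
U₁ − U₂ = (8.99×10⁹ N·m²/C²)(-2.64×10⁻⁹ C)(5.68×10⁻⁹ C)(1/0.163 − 1/0.134) = 1.79×10⁻⁷ J.
v = √(2·1.79×10⁻⁷/6.23×10⁻³) = 7.58×10⁻³ m/s.

7.58×10⁻³ m/s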